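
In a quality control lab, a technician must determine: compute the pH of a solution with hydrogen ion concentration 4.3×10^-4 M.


pH = -log10([H+]) = -log10(4.3×10^-4)
= 4 - log10(4.3)
= 4 - 0.63
= 3.37

3.37


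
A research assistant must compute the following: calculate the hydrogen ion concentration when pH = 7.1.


[H+] = 10^(-pH) = 10^(-7.1)
= 7.94×10^-8 M

7.94×10^-8 M


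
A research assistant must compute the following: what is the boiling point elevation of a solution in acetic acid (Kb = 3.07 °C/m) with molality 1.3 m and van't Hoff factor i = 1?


ΔTb = Kb × m × i
= 3.07 × 1.3 × 1
= 3.991 °C

3.991 °C


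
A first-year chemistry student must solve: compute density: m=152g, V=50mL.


ρ = mass/volume
= 152/50
= 3.04 g/mL

3.04 g/mL


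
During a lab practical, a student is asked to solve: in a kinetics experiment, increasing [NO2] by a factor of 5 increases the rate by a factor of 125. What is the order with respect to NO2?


rate ∝ [NO2]^n
5^n = 125 → n = 3
Order in NO2: 3

3


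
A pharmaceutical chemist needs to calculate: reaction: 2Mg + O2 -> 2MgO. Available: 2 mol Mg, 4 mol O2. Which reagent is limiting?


Mole ratio available / coefficient:
  Mg: 2/2 = 1.000
  O2: 4/1 = 4.000
Smaller ratio is limiting.

Mg


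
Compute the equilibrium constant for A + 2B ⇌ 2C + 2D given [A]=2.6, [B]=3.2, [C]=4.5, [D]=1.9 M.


Kc = [C]^2[D]^2/([A][B]^2)
= (4.5^2 × 1.9^2)/(2.6^1 × 3.2^2)
= 73.1025/26.624
= 2.746

2.746


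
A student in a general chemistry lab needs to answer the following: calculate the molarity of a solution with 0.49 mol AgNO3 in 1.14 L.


M = n/V = 0.49/1.14 = 0.430 mol/L

0.430 M


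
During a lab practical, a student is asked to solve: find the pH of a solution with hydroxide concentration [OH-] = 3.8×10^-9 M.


pOH = -log10([OH-]) = -log10(3.8×10^-9)
= 9 - log10(3.8) = 8.42
pH = 14 - pOH = 14 - 8.42 = 5.58

5.58


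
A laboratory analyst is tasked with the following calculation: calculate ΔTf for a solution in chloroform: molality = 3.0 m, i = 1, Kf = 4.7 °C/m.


ΔTf = Kf × m × i
= 4.7 × 3.0 × 1
= 14.1 °C

14.1 °C


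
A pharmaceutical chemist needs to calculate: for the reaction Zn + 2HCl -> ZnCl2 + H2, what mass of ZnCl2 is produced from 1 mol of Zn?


Mole ratio ZnCl2:Zn = 1:1
n(ZnCl2) = 1 × 1/1 = 1.000 mol
mass = 1.000 × 136.28 = 136.28 g

136.28 g


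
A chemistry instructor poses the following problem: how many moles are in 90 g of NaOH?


M(NaOH) = 40.0 g/mol
n = mass/M = 90/40.0 = 2.25 mol

2.25 mol


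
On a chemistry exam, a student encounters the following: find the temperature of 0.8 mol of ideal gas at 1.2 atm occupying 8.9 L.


PV = nRT  (R = 0.08206 L·atm/(mol·K))
T = PV/(nR) = 1.2×8.9/(0.8×0.08206)
= 10.68/0.065648
= 162.69 K

162.69 K


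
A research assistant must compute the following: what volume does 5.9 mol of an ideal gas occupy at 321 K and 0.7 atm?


PV = nRT  (R = 0.08206 L·atm/(mol·K))
V = nRT/P = 5.9×0.08206×321/0.7
= 222.019 L

222.019 L


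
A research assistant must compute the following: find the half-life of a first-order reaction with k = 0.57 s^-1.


t½ = ln2/k = 0.693147/(0.57 s^-1)
= 1.216 s

1.216 s


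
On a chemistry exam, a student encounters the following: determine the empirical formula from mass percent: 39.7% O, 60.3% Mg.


Assume 100 g sample. Moles of each element:
  O: 39.7/16.0 = 2.481 mol
  Mg: 60.3/24.31 = 2.48 mol
Divide by smallest (2.48):
  O: 2.481/2.48 = 1.0
  Mg: 2.48/2.48 = 1.0
Empirical formula: MgO

MgO


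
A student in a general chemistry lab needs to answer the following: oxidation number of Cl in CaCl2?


halide: -1
Oxidation number: -1

-1


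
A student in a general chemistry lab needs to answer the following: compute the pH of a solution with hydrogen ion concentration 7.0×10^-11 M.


pH = -log10([H+]) = -log10(7.0×10^-11)
= 11 - log10(7.0)
= 11 - 0.85
= 10.15

10.15


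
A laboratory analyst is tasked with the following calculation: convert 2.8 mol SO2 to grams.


M(SO2) = 64.07 g/mol
mass = n × M = 2.8 × 64.07 = 179.40 g

179.40 g


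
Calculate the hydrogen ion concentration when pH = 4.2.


[H+] = 10^(-pH) = 10^(-4.2)
= 6.31×10^-5 M

6.31×10^-5 M


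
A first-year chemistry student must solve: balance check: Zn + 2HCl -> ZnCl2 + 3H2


Equation: Zn + 2HCl -> ZnCl2 + 3H2
Check atoms: Cl: 2=2, H: 2≠6, Zn: 1=1
Not balanced

No, not balanced


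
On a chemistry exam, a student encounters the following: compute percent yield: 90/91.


% yield = actual/theoretical × 100
= 90/91 × 100
= 98.9%

98.9%


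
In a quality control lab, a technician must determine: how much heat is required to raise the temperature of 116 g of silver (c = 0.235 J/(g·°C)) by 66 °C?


q = mcΔT = 116 × 0.235 × 66
= 1799.16 J

1799.16 J


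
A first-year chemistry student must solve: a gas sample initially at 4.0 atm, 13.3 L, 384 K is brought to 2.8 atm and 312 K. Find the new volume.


P1V1/T1 = P2V2/T2
V2 = P1V1T2/(T1P2)
= 4.0×13.3×312/(384×2.8)
= 15.438 L

15.438 L


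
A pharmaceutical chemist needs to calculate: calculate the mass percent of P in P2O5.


M(P2O5) = 2×30.97 + 5×16.0 = 141.94 g/mol
Mass of P = 2 × 30.97 = 61.94 g/mol
% P = 61.94/141.94 × 100 = 43.64%

43.64%


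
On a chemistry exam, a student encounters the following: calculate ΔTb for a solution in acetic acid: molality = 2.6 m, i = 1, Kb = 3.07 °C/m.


ΔTb = Kb × m × i
= 3.07 × 2.6 × 1
= 7.982 °C

7.982 °C


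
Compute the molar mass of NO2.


M(NO2) = 1×14.01 + 2×16.0
= 14.01 + 32.0
= 46.01 g/mol

46.01 g/mol


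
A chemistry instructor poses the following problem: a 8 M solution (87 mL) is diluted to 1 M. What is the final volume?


C1V1 = C2V2
8 × 87 = 1 × V2
V2 = 696/1 = 696.0 mL

696.0 mL


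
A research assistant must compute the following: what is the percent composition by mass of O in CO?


M(CO) = 1×12.01 + 1×16.0 = 28.01 g/mol
Mass of O = 1 × 16.0 = 16.00 g/mol
% O = 16.00/28.01 × 100 = 57.12%

57.12%


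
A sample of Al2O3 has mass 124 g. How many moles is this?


M(Al2O3) = 101.96 g/mol
n = mass/M = 124/101.96 = 1.2162 mol

1.2162 mol


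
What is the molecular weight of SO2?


M(SO2) = 1×32.07 + 2×16.0
= 32.07 + 32.0
= 64.07 g/mol

64.07 g/mol


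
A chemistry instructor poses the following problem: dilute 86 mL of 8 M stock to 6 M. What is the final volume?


C1V1 = C2V2
8 × 86 = 6 × V2
V2 = 688/6 = 114.67 mL

114.67 mL


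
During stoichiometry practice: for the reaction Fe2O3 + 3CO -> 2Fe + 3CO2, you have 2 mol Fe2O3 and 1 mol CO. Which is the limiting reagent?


Mole ratio available / coefficient:
  Fe2O3: 2/1 = 2.000
  CO: 1/3 = 0.333
Smaller ratio is limiting.

CO


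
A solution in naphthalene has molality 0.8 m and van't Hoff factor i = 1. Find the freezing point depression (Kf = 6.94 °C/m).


ΔTf = Kf × m × i
= 6.94 × 0.8 × 1
= 5.552 °C

5.552 °C


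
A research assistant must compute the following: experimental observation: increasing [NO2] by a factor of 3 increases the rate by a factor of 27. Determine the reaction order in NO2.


rate ∝ [NO2]^n
3^n = 27 → n = 3
Order in NO2: 3

3


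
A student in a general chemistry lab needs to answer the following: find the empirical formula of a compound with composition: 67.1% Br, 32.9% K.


Assume 100 g sample. Moles of each element:
  Br: 67.1/79.9 = 0.84 mol
  K: 32.9/39.1 = 0.841 mol
Divide by smallest (0.84):
  Br: 0.84/0.84 = 1.0
  K: 0.841/0.84 = 1.0
Empirical formula: KBr

KBr


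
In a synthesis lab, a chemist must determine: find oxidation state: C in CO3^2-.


x + 3(-2) = -2, so x = +4
Oxidation number: +4

+4


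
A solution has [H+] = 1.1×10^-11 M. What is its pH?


pH = -log10([H+]) = -log10(1.1×10^-11)
= 11 - log10(1.1)
= 11 - 0.04
= 10.96

10.96


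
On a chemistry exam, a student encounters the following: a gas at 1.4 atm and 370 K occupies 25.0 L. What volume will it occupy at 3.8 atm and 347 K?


P1V1/T1 = P2V2/T2
V2 = P1V1T2/(T1P2)
= 1.4×25.0×347/(370×3.8)
= 8.638 L

8.638 L


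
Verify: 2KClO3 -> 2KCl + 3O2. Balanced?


Equation: 2KClO3 -> 2KCl + 3O2
Check atoms: Cl: 2=2, K: 2=2, O: 6=6
Balanced

Yes, balanced


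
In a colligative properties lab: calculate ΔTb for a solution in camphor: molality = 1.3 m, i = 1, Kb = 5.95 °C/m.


ΔTb = Kb × m × i
= 5.95 × 1.3 × 1
= 7.735 °C

7.735 °C


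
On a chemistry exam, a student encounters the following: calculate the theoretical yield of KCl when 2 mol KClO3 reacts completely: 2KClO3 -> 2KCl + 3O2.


Mole ratio KCl:KClO3 = 2:2
n(KCl) = 2 × 2/2 = 2.000 mol
mass = 2.000 × 74.55 = 149.1 g

149.1 g


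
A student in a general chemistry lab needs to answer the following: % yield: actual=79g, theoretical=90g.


% yield = actual/theoretical × 100
= 79/90 × 100
= 87.78%

87.78%


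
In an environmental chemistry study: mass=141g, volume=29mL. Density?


ρ = mass/volume
= 141/29
= 4.862 g/mL

4.862 g/mL


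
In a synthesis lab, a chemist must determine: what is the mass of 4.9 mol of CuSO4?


M(CuSO4) = 159.62 g/mol
mass = n × M = 4.9 × 159.62 = 782.14 g

782.14 g


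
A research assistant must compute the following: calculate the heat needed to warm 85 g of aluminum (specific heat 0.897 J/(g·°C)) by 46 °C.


q = mcΔT = 85 × 0.897 × 46
= 3507.27 J

3507.27 J


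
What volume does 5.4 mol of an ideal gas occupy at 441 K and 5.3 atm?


PV = nRT  (R = 0.08206 L·atm/(mol·K))
V = nRT/P = 5.4×0.08206×441/5.3
= 36.871 L

36.871 L


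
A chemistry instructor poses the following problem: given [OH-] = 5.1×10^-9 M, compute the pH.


pOH = -log10([OH-]) = -log10(5.1×10^-9)
= 9 - log10(5.1) = 8.29
pH = 14 - pOH = 14 - 8.29 = 5.71

5.71


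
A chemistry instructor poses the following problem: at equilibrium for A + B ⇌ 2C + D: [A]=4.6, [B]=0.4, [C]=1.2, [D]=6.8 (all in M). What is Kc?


Kc = [C]^2[D]/([A][B])
= (1.2^2 × 6.8^1)/(4.6^1 × 0.4^1)
= 9.792/1.84
= 5.322

5.322


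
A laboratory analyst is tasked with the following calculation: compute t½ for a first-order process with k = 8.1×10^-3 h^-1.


t½ = ln2/k = 0.693147/(8.1×10^-3 h^-1)
= 85.57 h

85.57 h


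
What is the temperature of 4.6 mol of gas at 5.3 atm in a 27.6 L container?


PV = nRT  (R = 0.08206 L·atm/(mol·K))
T = PV/(nR) = 5.3×27.6/(4.6×0.08206)
= 146.28/0.377476
= 387.52 K

387.52 K


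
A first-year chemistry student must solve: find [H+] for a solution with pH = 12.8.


[H+] = 10^(-pH) = 10^(-12.8)
= 1.58×10^-13 M

1.58×10^-13 M


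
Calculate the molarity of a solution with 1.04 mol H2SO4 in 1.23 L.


M = n/V = 1.04/1.23 = 0.846 mol/L

0.846 M


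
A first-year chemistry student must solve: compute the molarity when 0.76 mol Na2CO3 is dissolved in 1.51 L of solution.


M = n/V = 0.76/1.51 = 0.503 mol/L

0.503 M


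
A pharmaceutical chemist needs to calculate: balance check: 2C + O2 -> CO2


Equation: 2C + O2 -> CO2
Check atoms: C: 2≠1, O: 2=2
Not balanced

No, not balanced


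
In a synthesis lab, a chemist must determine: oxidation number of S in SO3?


x + 3(-2) = 0, so x = +6
Oxidation number: +6

+6


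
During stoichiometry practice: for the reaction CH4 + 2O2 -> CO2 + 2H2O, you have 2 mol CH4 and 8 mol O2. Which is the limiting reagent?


Mole ratio available / coefficient:
  CH4: 2/1 = 2.000
  O2: 8/2 = 4.000
Smaller ratio is limiting.

CH4


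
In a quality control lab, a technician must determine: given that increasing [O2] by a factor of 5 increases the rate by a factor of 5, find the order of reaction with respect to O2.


rate ∝ [O2]^n
5^n = 5 → n = 1
Order in O2: 1

1


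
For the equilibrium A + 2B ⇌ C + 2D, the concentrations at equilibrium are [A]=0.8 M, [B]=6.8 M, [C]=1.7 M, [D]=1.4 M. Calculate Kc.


Kc = [C][D]^2/([A][B]^2)
= (1.7^1 × 1.4^2)/(0.8^1 × 6.8^2)
= 3.332/36.992
= 0.09007

0.09007


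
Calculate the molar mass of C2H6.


M(C2H6) = 2×12.01 + 6×1.008
= 24.02 + 6.05
= 30.07 g/mol

30.07 g/mol


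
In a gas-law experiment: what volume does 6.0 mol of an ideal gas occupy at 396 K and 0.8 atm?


PV = nRT  (R = 0.08206 L·atm/(mol·K))
V = nRT/P = 6.0×0.08206×396/0.8
= 243.718 L

243.718 L


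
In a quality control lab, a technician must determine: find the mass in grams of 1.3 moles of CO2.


M(CO2) = 44.01 g/mol
mass = n × M = 1.3 × 44.01 = 57.21 g

57.21 g


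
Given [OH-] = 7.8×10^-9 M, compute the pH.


pOH = -log10([OH-]) = -log10(7.8×10^-9)
= 9 - log10(7.8) = 8.11
pH = 14 - pOH = 14 - 8.11 = 5.89

5.89


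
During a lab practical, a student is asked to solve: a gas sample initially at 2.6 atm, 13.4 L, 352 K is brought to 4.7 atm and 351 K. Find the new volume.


P1V1/T1 = P2V2/T2
V2 = P1V1T2/(T1P2)
= 2.6×13.4×351/(352×4.7)
= 7.392 L

7.392 L


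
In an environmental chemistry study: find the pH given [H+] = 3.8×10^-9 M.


pH = -log10([H+]) = -log10(3.8×10^-9)
= 9 - log10(3.8)
= 9 - 0.58
= 8.42

8.42


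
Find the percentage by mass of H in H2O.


M(H2O) = 2×1.008 + 1×16.0 = 18.016 g/mol
Mass of H = 2 × 1.008 = 2.016 g/mol
% H = 2.016/18.016 × 100 = 11.19%

11.19%


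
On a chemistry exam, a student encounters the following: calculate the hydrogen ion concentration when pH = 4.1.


[H+] = 10^(-pH) = 10^(-4.1)
= 7.94×10^-5 M

7.94×10^-5 M


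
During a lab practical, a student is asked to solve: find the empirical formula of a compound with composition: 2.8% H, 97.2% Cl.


Assume 100 g sample. Moles of each element:
  H: 2.8/1.008 = 2.778 mol
  Cl: 97.2/35.45 = 2.742 mol
Divide by smallest (2.742):
  H: 2.778/2.742 = 1.01
  Cl: 2.742/2.742 = 1.0
Empirical formula: HCl

HCl


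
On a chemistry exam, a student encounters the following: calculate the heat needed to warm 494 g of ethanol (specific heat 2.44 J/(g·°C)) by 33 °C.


q = mcΔT = 494 × 2.44 × 33
= 39776.88 J

39776.88 J


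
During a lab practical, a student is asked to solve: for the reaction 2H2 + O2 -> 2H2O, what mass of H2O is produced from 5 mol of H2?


Mole ratio H2O:H2 = 2:2
n(H2O) = 5 × 2/2 = 5.000 mol
mass = 5.000 × 18.02 = 90.1 g

90.1 g


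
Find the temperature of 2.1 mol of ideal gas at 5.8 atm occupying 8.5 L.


PV = nRT  (R = 0.08206 L·atm/(mol·K))
T = PV/(nR) = 5.8×8.5/(2.1×0.08206)
= 49.30/0.172326
= 286.09 K

286.09 K


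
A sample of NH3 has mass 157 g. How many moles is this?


M(NH3) = 17.03 g/mol
n = mass/M = 157/17.03 = 9.219 mol

9.219 mol


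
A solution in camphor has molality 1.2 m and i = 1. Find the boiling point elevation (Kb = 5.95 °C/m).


ΔTb = Kb × m × i
= 5.95 × 1.2 × 1
= 7.14 °C

7.14 °C


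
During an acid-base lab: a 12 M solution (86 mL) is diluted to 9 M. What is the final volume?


C1V1 = C2V2
12 × 86 = 9 × V2
V2 = 1032/9 = 114.67 mL

114.67 mL


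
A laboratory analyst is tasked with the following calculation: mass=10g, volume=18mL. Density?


ρ = mass/volume
= 10/18
= 0.556 g/mL

0.556 g/mL


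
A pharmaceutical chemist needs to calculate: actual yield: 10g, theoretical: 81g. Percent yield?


% yield = actual/theoretical × 100
= 10/81 × 100
= 12.35%

12.35%


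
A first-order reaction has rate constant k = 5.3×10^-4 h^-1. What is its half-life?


t½ = ln2/k = 0.693147/(5.3×10^-4 h^-1)
= 1308 h

1308 h


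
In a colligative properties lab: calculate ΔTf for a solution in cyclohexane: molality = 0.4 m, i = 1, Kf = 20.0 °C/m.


ΔTf = Kf × m × i
= 20.0 × 0.4 × 1
= 8.0 °C

8.0 °C


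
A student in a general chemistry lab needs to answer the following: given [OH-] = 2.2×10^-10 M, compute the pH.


pOH = -log10([OH-]) = -log10(2.2×10^-10)
= 10 - log10(2.2) = 9.66
pH = 14 - pOH = 14 - 9.66 = 4.34

4.34


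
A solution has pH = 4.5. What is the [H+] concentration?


[H+] = 10^(-pH) = 10^(-4.5)
= 3.16×10^-5 M

3.16×10^-5 M


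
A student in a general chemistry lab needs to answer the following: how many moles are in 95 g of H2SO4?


M(H2SO4) = 98.09 g/mol
n = mass/M = 95/98.09 = 0.9685 mol

0.9685 mol


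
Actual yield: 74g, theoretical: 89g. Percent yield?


% yield = actual/theoretical × 100
= 74/89 × 100
= 83.15%

83.15%


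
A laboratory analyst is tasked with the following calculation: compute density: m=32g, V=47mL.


ρ = mass/volume
= 32/47
= 0.681 g/mL

0.681 g/mL


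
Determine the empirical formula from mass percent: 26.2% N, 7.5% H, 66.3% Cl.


Assume 100 g sample. Moles of each element:
  N: 26.2/14.01 = 1.87 mol
  H: 7.5/1.008 = 7.44 mol
  Cl: 66.3/35.45 = 1.87 mol
Divide by smallest (1.87):
  N: 1.87/1.87 = 1.0
  H: 7.44/1.87 = 3.98
  Cl: 1.87/1.87 = 1.0
Empirical formula: NH4Cl

NH4Cl


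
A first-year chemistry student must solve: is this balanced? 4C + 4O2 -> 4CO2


Equation: 4C + 4O2 -> 4CO2
Check atoms: C: 4=4, O: 8=8
Balanced

Yes, balanced


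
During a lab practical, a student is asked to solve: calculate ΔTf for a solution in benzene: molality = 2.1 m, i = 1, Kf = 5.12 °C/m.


ΔTf = Kf × m × i
= 5.12 × 2.1 × 1
= 10.752 °C

10.752 °C


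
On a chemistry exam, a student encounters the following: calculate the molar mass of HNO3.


M(HNO3) = 1×1.008 + 1×14.01 + 3×16.0
= 1.01 + 14.01 + 48.0
= 63.02 g/mol

63.02 g/mol


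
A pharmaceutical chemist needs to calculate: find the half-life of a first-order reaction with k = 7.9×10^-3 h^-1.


t½ = ln2/k = 0.693147/(7.9×10^-3 h^-1)
= 87.74 h

87.74 h


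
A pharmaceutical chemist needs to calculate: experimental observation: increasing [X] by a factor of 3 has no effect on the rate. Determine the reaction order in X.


rate ∝ [X]^n
rate ∝ [X]^0
Order in X: 0

0


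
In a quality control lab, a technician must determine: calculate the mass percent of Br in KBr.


M(KBr) = 1×39.1 + 1×79.9 = 119.00 g/mol
Mass of Br = 1 × 79.9 = 79.90 g/mol
% Br = 79.90/119.00 × 100 = 67.14%

67.14%


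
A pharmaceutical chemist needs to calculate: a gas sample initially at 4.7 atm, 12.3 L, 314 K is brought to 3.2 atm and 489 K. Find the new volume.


P1V1/T1 = P2V2/T2
V2 = P1V1T2/(T1P2)
= 4.7×12.3×489/(314×3.2)
= 28.134 L

28.134 L


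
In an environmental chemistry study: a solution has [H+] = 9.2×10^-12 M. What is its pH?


pH = -log10([H+]) = -log10(9.2×10^-12)
= 12 - log10(9.2)
= 12 - 0.96
= 11.04

11.04


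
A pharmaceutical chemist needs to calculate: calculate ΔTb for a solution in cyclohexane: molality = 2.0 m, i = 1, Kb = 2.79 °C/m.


ΔTb = Kb × m × i
= 2.79 × 2.0 × 1
= 5.58 °C

5.58 °C


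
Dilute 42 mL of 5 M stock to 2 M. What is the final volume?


C1V1 = C2V2
5 × 42 = 2 × V2
V2 = 210/2 = 105.0 mL

105.0 mL


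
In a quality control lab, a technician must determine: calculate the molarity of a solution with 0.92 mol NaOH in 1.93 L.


M = n/V = 0.92/1.93 = 0.477 mol/L

0.477 M


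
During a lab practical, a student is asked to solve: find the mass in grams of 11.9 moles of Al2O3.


M(Al2O3) = 101.96 g/mol
mass = n × M = 11.9 × 101.96 = 1213.32 g

1213.32 g


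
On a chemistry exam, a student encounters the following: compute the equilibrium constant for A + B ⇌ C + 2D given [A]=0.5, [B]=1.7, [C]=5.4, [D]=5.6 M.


Kc = [C][D]^2/([A][B])
= (5.4^1 × 5.6^2)/(0.5^1 × 1.7^1)
= 169.344/0.85
= 199.2

199.2


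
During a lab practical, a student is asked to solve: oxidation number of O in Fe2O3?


O is usually -2
Oxidation number: -2

-2


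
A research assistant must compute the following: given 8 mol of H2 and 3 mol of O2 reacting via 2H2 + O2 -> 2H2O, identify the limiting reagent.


Mole ratio available / coefficient:
  H2: 8/2 = 4.000
  O2: 3/1 = 3.000
Smaller ratio is limiting.

O2


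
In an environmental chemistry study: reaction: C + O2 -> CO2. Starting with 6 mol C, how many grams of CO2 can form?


Mole ratio CO2:C = 1:1
n(CO2) = 6 × 1/1 = 6.000 mol
mass = 6.000 × 44.01 = 264.06 g

264.06 g


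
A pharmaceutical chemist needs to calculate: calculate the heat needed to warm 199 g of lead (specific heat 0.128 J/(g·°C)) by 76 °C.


q = mcΔT = 199 × 0.128 × 76
= 1935.87 J

1935.87 J


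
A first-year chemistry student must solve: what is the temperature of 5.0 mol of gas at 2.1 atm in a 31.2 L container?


PV = nRT  (R = 0.08206 L·atm/(mol·K))
T = PV/(nR) = 2.1×31.2/(5.0×0.08206)
= 65.52/0.410300
= 159.69 K

159.69 K


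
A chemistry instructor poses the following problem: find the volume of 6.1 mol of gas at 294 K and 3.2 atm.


PV = nRT  (R = 0.08206 L·atm/(mol·K))
V = nRT/P = 6.1×0.08206×294/3.2
= 45.99 L

45.99 L


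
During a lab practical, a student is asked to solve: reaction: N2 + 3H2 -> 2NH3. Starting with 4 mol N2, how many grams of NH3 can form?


Mole ratio NH3:N2 = 2:1
n(NH3) = 4 × 2/1 = 8.000 mol
mass = 8.000 × 17.03 = 136.24 g

136.24 g


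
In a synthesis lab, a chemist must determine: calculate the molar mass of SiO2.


M(SiO2) = 1×28.09 + 2×16.0
= 28.09 + 32.0
= 60.09 g/mol

60.09 g/mol


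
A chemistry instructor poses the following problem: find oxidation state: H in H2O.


H is +1 with nonmetals
Oxidation number: +1

+1


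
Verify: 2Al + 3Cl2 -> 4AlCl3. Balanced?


Equation: 2Al + 3Cl2 -> 4AlCl3
Check atoms: Al: 2≠4, Cl: 6≠12
Not balanced

No, not balanced


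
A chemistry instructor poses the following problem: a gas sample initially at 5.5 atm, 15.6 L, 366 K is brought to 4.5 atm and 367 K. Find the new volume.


P1V1/T1 = P2V2/T2
V2 = P1V1T2/(T1P2)
= 5.5×15.6×367/(366×4.5)
= 19.119 L

19.119 L


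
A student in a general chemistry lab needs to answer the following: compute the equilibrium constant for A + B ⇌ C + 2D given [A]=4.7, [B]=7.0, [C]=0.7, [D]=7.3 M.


Kc = [C][D]^2/([A][B])
= (0.7^1 × 7.3^2)/(4.7^1 × 7.0^1)
= 37.303/32.9
= 1.134

1.134


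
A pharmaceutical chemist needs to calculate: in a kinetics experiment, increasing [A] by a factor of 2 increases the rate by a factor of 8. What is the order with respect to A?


rate ∝ [A]^n
2^n = 8 → n = 3
Order in A: 3

3


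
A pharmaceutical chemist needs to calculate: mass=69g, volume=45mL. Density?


ρ = mass/volume
= 69/45
= 1.533 g/mL

1.533 g/mL


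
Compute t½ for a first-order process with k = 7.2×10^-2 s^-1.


t½ = ln2/k = 0.693147/(7.2×10^-2 s^-1)
= 9.627 s

9.627 s


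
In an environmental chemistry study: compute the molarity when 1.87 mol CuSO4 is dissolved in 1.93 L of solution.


M = n/V = 1.87/1.93 = 0.969 mol/L

0.969 M


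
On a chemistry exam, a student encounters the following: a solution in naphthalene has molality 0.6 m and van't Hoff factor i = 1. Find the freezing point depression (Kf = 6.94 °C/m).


ΔTf = Kf × m × i
= 6.94 × 0.6 × 1
= 4.164 °C

4.164 °C


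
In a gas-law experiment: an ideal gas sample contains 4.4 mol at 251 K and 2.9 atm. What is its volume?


PV = nRT  (R = 0.08206 L·atm/(mol·K))
V = nRT/P = 4.4×0.08206×251/2.9
= 31.251 L

31.251 L


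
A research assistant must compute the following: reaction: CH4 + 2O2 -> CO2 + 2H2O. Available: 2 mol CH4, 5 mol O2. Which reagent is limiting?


Mole ratio available / coefficient:
  CH4: 2/1 = 2.000
  O2: 5/2 = 2.500
Smaller ratio is limiting.

CH4


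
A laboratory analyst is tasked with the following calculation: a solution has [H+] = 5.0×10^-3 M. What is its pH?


pH = -log10([H+]) = -log10(5.0×10^-3)
= 3 - log10(5.0)
= 3 - 0.7
= 2.3

2.3


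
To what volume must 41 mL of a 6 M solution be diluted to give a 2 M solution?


C1V1 = C2V2
6 × 41 = 2 × V2
V2 = 246/2 = 123.0 mL

123.0 mL


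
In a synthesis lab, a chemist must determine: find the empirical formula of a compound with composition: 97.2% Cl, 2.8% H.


Assume 100 g sample. Moles of each element:
  Cl: 97.2/35.45 = 2.742 mol
  H: 2.8/1.008 = 2.778 mol
Divide by smallest (2.742):
  Cl: 2.742/2.742 = 1.0
  H: 2.778/2.742 = 1.01
Empirical formula: HCl

HCl


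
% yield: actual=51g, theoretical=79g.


% yield = actual/theoretical × 100
= 51/79 × 100
= 64.56%

64.56%


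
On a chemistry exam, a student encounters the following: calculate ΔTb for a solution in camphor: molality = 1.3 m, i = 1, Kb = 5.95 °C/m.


ΔTb = Kb × m × i
= 5.95 × 1.3 × 1
= 7.735 °C

7.735 °C


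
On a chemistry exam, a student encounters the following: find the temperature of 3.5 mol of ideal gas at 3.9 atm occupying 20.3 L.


PV = nRT  (R = 0.08206 L·atm/(mol·K))
T = PV/(nR) = 3.9×20.3/(3.5×0.08206)
= 79.17/0.287210
= 275.65 K

275.65 K


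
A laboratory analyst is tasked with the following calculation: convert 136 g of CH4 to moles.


M(CH4) = 16.04 g/mol
n = mass/M = 136/16.04 = 8.4788 mol

8.4788 mol


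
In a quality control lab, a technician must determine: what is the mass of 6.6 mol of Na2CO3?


M(Na2CO3) = 105.99 g/mol
mass = n × M = 6.6 × 105.99 = 699.53 g

699.53 g


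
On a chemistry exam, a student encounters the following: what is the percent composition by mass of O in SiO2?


M(SiO2) = 1×28.09 + 2×16.0 = 60.09 g/mol
Mass of O = 2 × 16.0 = 32.00 g/mol
% O = 32.00/60.09 × 100 = 53.25%

53.25%


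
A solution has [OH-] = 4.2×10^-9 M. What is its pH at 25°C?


pOH = -log10([OH-]) = -log10(4.2×10^-9)
= 9 - log10(4.2) = 8.38
pH = 14 - pOH = 14 - 8.38 = 5.62

5.62


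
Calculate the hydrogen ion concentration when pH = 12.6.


[H+] = 10^(-pH) = 10^(-12.6)
= 2.51×10^-13 M

2.51×10^-13 M


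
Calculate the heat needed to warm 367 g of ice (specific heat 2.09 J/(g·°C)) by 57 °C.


q = mcΔT = 367 × 2.09 × 57
= 43720.71 J

43720.71 J


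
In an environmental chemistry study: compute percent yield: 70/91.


% yield = actual/theoretical × 100
= 70/91 × 100
= 76.92%

76.92%


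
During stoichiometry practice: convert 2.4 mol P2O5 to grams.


M(P2O5) = 141.94 g/mol
mass = n × M = 2.4 × 141.94 = 340.66 g

340.66 g


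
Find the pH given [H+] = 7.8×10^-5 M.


pH = -log10([H+]) = -log10(7.8×10^-5)
= 5 - log10(7.8)
= 5 - 0.89
= 4.11

4.11


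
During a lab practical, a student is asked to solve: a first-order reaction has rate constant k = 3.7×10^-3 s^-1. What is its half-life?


t½ = ln2/k = 0.693147/(3.7×10^-3 s^-1)
= 187.3 s

187.3 s


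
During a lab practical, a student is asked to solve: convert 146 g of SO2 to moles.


M(SO2) = 64.07 g/mol
n = mass/M = 146/64.07 = 2.2788 mol

2.2788 mol


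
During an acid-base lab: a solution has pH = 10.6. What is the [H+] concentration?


[H+] = 10^(-pH) = 10^(-10.6)
= 2.51×10^-11 M

2.51×10^-11 M


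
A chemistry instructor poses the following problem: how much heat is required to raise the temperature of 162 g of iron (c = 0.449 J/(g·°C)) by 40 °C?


q = mcΔT = 162 × 0.449 × 40
= 2909.52 J

2909.52 J


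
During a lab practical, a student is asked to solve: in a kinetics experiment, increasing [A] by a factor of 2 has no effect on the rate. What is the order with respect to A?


rate ∝ [A]^n
rate ∝ [A]^0
Order in A: 0

0


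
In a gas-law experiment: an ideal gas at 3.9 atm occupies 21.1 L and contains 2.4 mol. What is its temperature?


PV = nRT  (R = 0.08206 L·atm/(mol·K))
T = PV/(nR) = 3.9×21.1/(2.4×0.08206)
= 82.29/0.196944
= 417.83 K

417.83 K


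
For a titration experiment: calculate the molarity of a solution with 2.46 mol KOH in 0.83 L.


M = n/V = 2.46/0.83 = 2.964 mol/L

2.964 M


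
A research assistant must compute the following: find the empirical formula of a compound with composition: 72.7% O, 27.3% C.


Assume 100 g sample. Moles of each element:
  O: 72.7/16.0 = 4.544 mol
  C: 27.3/12.01 = 2.273 mol
Divide by smallest (2.273):
  O: 4.544/2.273 = 2.0
  C: 2.273/2.273 = 1.0
Empirical formula: CO2

CO2


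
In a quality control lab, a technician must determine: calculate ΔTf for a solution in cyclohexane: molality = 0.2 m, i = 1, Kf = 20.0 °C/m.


ΔTf = Kf × m × i
= 20.0 × 0.2 × 1
= 4.0 °C

4.0 °C


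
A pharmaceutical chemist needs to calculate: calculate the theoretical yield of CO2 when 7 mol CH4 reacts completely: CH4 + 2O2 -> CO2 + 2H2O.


Mole ratio CO2:CH4 = 1:1
n(CO2) = 7 × 1/1 = 7.000 mol
mass = 7.000 × 44.01 = 308.07 g

308.07 g


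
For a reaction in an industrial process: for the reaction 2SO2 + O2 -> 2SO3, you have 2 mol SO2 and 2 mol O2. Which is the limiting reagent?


Mole ratio available / coefficient:
  SO2: 2/2 = 1.000
  O2: 2/1 = 2.000
Smaller ratio is limiting.

SO2


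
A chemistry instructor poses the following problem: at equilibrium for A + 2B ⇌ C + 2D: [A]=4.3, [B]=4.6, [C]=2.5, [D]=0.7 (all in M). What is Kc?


Kc = [C][D]^2/([A][B]^2)
= (2.5^1 × 0.7^2)/(4.3^1 × 4.6^2)
= 1.225/90.988
= 0.01346

0.01346


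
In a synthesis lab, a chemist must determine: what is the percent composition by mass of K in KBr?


M(KBr) = 1×39.1 + 1×79.9 = 119.00 g/mol
Mass of K = 1 × 39.1 = 39.10 g/mol
% K = 39.10/119.00 × 100 = 32.86%

32.86%


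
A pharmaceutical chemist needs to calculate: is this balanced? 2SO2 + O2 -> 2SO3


Equation: 2SO2 + O2 -> 2SO3
Check atoms: O: 6=6, S: 2=2
Balanced

Yes, balanced


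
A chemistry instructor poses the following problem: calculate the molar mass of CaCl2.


M(CaCl2) = 1×40.08 + 2×35.45
= 40.08 + 70.9
= 110.98 g/mol

110.98 g/mol


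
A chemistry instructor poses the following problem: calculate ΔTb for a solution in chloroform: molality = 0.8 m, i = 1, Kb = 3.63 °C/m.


ΔTb = Kb × m × i
= 3.63 × 0.8 × 1
= 2.904 °C

2.904 °C


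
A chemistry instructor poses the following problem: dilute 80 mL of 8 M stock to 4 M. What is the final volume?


C1V1 = C2V2
8 × 80 = 4 × V2
V2 = 640/4 = 160.0 mL

160.0 mL


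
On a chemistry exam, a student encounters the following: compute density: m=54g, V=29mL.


ρ = mass/volume
= 54/29
= 1.862 g/mL

1.862 g/mL


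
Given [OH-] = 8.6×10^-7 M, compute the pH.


pOH = -log10([OH-]) = -log10(8.6×10^-7)
= 7 - log10(8.6) = 6.07
pH = 14 - pOH = 14 - 6.07 = 7.93

7.93


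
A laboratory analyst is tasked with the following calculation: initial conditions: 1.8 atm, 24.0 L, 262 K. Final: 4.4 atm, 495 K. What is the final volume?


P1V1/T1 = P2V2/T2
V2 = P1V1T2/(T1P2)
= 1.8×24.0×495/(262×4.4)
= 18.55 L

18.55 L


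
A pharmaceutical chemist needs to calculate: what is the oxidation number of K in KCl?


Group 1 metal: +1
Oxidation number: +1

+1


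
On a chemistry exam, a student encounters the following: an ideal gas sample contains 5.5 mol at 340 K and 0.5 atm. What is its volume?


PV = nRT  (R = 0.08206 L·atm/(mol·K))
V = nRT/P = 5.5×0.08206×340/0.5
= 306.904 L

306.904 L


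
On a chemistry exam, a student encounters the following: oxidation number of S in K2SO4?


2(+1) + x + 4(-2) = 0, so x = +6
Oxidation number: +6

+6


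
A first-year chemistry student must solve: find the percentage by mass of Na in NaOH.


M(NaOH) = 1×22.99 + 1×16.0 + 1×1.008 = 39.998 g/mol
Mass of Na = 1 × 22.99 = 22.99 g/mol
% Na = 22.99/39.998 × 100 = 57.48%

57.48%


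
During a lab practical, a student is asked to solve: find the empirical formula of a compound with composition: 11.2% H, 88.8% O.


Assume 100 g sample. Moles of each element:
  H: 11.2/1.008 = 11.111 mol
  O: 88.8/16.0 = 5.55 mol
Divide by smallest (5.55):
  H: 11.111/5.55 = 2.0
  O: 5.55/5.55 = 1.0
Empirical formula: H2O

H2O


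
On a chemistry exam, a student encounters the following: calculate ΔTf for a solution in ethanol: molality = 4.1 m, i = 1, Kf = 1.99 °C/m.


ΔTf = Kf × m × i
= 1.99 × 4.1 × 1
= 8.159 °C

8.159 °C


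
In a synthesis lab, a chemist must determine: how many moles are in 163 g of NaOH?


M(NaOH) = 40.0 g/mol
n = mass/M = 163/40.0 = 4.075 mol

4.075 mol


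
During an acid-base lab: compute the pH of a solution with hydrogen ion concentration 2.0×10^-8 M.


pH = -log10([H+]) = -log10(2.0×10^-8)
= 8 - log10(2.0)
= 8 - 0.3
= 7.7

7.7


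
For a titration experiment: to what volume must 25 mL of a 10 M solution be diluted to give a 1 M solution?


C1V1 = C2V2
10 × 25 = 1 × V2
V2 = 250/1 = 250.0 mL

250.0 mL


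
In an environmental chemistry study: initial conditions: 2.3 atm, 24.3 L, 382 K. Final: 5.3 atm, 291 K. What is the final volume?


P1V1/T1 = P2V2/T2
V2 = P1V1T2/(T1P2)
= 2.3×24.3×291/(382×5.3)
= 8.033 L

8.033 L


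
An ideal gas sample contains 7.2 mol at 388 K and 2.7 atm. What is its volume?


PV = nRT  (R = 0.08206 L·atm/(mol·K))
V = nRT/P = 7.2×0.08206×388/2.7
= 84.905 L

84.905 L


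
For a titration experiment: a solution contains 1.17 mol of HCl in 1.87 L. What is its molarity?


M = n/V = 1.17/1.87 = 0.626 mol/L

0.626 M


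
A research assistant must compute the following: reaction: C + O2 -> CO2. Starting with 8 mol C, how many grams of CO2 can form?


Mole ratio CO2:C = 1:1
n(CO2) = 8 × 1/1 = 8.000 mol
mass = 8.000 × 44.01 = 352.08 g

352.08 g


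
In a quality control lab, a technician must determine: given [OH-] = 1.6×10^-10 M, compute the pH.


pOH = -log10([OH-]) = -log10(1.6×10^-10)
= 10 - log10(1.6) = 9.8
pH = 14 - pOH = 14 - 9.8 = 4.2

4.2


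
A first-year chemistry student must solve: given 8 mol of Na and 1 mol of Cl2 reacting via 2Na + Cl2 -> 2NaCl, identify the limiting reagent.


Mole ratio available / coefficient:
  Na: 8/2 = 4.000
  Cl2: 1/1 = 1.000
Smaller ratio is limiting.

Cl2


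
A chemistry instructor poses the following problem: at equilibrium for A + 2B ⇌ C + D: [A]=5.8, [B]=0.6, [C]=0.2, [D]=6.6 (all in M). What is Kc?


Kc = [C][D]/([A][B]^2)
= (0.2^1 × 6.6^1)/(5.8^1 × 0.6^2)
= 1.32/2.088
= 0.6322

0.6322


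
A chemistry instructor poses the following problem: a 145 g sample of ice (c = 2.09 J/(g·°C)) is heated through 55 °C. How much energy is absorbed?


q = mcΔT = 145 × 2.09 × 55
= 16667.75 J

16667.75 J


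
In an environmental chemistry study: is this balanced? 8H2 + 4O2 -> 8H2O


Equation: 8H2 + 4O2 -> 8H2O
Check atoms: H: 16=16, O: 8=8
Balanced

Yes, balanced


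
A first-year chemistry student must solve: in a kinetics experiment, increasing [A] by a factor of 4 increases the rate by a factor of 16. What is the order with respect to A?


rate ∝ [A]^n
4^n = 16 → n = 2
Order in A: 2

2


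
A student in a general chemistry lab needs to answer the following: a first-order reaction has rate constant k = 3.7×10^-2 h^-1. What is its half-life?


t½ = ln2/k = 0.693147/(3.7×10^-2 h^-1)
= 18.73 h

18.73 h


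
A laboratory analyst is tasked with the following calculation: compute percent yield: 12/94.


% yield = actual/theoretical × 100
= 12/94 × 100
= 12.77%

12.77%


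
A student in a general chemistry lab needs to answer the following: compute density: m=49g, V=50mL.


ρ = mass/volume
= 49/50
= 0.98 g/mL

0.98 g/mL


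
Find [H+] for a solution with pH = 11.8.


[H+] = 10^(-pH) = 10^(-11.8)
= 1.58×10^-12 M

1.58×10^-12 M


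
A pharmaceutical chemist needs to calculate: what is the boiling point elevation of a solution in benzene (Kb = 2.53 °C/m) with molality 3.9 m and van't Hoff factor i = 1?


ΔTb = Kb × m × i
= 2.53 × 3.9 × 1
= 9.867 °C

9.867 °C


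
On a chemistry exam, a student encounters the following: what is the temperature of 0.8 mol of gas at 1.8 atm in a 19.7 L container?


PV = nRT  (R = 0.08206 L·atm/(mol·K))
T = PV/(nR) = 1.8×19.7/(0.8×0.08206)
= 35.46/0.065648
= 540.15 K

540.15 K


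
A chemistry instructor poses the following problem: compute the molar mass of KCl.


M(KCl) = 1×39.1 + 1×35.45
= 39.1 + 35.45
= 74.55 g/mol

74.55 g/mol


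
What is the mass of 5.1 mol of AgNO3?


M(AgNO3) = 169.88 g/mol
mass = n × M = 5.1 × 169.88 = 866.39 g

866.39 g


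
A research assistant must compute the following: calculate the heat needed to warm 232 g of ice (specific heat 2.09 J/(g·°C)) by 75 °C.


q = mcΔT = 232 × 2.09 × 75
= 36366.00 J

36366.00 J


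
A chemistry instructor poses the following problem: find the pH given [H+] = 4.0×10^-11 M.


pH = -log10([H+]) = -log10(4.0×10^-11)
= 11 - log10(4.0)
= 11 - 0.6
= 10.4

10.4


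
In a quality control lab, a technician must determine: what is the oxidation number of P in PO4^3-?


x + 4(-2) = -3, so x = +5
Oxidation number: +5

+5


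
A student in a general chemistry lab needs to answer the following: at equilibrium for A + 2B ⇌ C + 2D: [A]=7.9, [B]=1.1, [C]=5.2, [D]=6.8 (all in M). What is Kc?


Kc = [C][D]^2/([A][B]^2)
= (5.2^1 × 6.8^2)/(7.9^1 × 1.1^2)
= 240.448/9.559
= 25.15

25.15


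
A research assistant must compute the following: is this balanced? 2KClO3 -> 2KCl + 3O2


Equation: 2KClO3 -> 2KCl + 3O2
Check atoms: Cl: 2=2, K: 2=2, O: 6=6
Balanced

Yes, balanced


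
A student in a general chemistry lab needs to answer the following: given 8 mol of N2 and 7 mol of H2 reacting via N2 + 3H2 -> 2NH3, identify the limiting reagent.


Mole ratio available / coefficient:
  N2: 8/1 = 8.000
  H2: 7/3 = 2.333
Smaller ratio is limiting.

H2


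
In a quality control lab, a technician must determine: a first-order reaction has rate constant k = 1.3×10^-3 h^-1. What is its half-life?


t½ = ln2/k = 0.693147/(1.3×10^-3 h^-1)
= 533.2 h

533.2 h


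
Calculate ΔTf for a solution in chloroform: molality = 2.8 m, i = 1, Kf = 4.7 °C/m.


ΔTf = Kf × m × i
= 4.7 × 2.8 × 1
= 13.16 °C

13.16 °C


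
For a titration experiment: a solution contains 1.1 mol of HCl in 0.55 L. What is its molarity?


M = n/V = 1.1/0.55 = 2.000 mol/L

2.000 M


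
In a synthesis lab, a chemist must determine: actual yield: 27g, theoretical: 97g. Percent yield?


% yield = actual/theoretical × 100
= 27/97 × 100
= 27.84%

27.84%


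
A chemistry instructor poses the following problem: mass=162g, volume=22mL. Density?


ρ = mass/volume
= 162/22
= 7.364 g/mL

7.364 g/mL


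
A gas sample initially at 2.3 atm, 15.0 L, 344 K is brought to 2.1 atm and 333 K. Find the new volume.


P1V1/T1 = P2V2/T2
V2 = P1V1T2/(T1P2)
= 2.3×15.0×333/(344×2.1)
= 15.903 L

15.903 L


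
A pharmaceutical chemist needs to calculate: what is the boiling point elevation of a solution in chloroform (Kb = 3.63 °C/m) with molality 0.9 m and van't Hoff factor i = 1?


ΔTb = Kb × m × i
= 3.63 × 0.9 × 1
= 3.267 °C

3.267 °C


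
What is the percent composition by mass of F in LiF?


M(LiF) = 1×6.94 + 1×19.0 = 25.94 g/mol
Mass of F = 1 × 19.0 = 19.00 g/mol
% F = 19.00/25.94 × 100 = 73.25%

73.25%


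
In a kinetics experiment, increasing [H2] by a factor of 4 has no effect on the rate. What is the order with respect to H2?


rate ∝ [H2]^n
rate ∝ [H2]^0
Order in H2: 0

0


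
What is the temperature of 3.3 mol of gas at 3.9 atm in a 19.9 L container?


PV = nRT  (R = 0.08206 L·atm/(mol·K))
T = PV/(nR) = 3.9×19.9/(3.3×0.08206)
= 77.61/0.270798
= 286.60 K

286.60 K


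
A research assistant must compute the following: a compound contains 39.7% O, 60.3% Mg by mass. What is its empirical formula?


Assume 100 g sample. Moles of each element:
  O: 39.7/16.0 = 2.481 mol
  Mg: 60.3/24.31 = 2.48 mol
Divide by smallest (2.48):
  O: 2.481/2.48 = 1.0
  Mg: 2.48/2.48 = 1.0
Empirical formula: MgO

MgO


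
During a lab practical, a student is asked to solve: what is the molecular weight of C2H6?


M(C2H6) = 2×12.01 + 6×1.008
= 24.02 + 6.05
= 30.07 g/mol

30.07 g/mol
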